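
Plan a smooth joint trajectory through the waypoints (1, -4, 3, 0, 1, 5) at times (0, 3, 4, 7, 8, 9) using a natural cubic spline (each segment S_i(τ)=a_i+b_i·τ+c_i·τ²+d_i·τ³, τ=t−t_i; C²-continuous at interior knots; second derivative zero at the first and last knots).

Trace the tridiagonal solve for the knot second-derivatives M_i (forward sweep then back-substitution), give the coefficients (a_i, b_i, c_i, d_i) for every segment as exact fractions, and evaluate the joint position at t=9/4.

  seg 0: a=1 b=-9076/1665 c=0 d=6301/14985
  seg 1: a=-4 b=9827/1665 c=6301/1665 d=-497/185
  seg 2: a=3 b=1802/333 c=-7118/1665 d=10679/14985
  seg 3: a=0 b=-1661/1665 c=1187/555 d=-47/333
  seg 4: a=1 b=4756/1665 c=952/555 d=-952/1665
S(9/4) = -76667/11840

Δ: Δ0=-5/3, Δ1=7, Δ2=-1, Δ3=1, Δ4=4
row 1: diag=8, rhs=52; c'=1/8, d'=13/2
row 2: denom=8−1·1/8=63/8; d'=(-48−1·13/2)/(63/8)=-436/63
row 3: denom=8−3·8/21=48/7; d'=(12−3·-436/63)/(48/7)=43/9
row 4: denom=4−1·7/48=185/48; d'=(18−1·43/9)/(185/48)=1904/555
back: M4=1904/555
back: M3=43/9−7/48·1904/555=2374/555
back: M2=-436/63−8/21·2374/555=-14236/1665
back: M1=13/2−1/8·-14236/1665=12602/1665
M: M0=0, M1=12602/1665, M2=-14236/1665, M3=2374/555, M4=1904/555, M5=0
seg 0: a=1, c=M0/2=0, d=(M1−M0)/(6·3)=6301/14985, b=Δ0−h0·(2M0+M1)/6=-9076/1665
seg 1: a=-4, c=M1/2=6301/1665, d=(M2−M1)/(6·1)=-497/185, b=Δ1−h1·(2M1+M2)/6=9827/1665
seg 2: a=3, c=M2/2=-7118/1665, d=(M3−M2)/(6·3)=10679/14985, b=Δ2−h2·(2M2+M3)/6=1802/333
seg 3: a=0, c=M3/2=1187/555, d=(M4−M3)/(6·1)=-47/333, b=Δ3−h3·(2M3+M4)/6=-1661/1665
seg 4: a=1, c=M4/2=952/555, d=(M5−M4)/(6·1)=-952/1665, b=Δ4−h4·(2M4+M5)/6=4756/1665
t_q=9/4 → seg 0, τ=9/4; S=1+-9076/1665·τ+0·τ²+6301/14985·τ³=-76667/11840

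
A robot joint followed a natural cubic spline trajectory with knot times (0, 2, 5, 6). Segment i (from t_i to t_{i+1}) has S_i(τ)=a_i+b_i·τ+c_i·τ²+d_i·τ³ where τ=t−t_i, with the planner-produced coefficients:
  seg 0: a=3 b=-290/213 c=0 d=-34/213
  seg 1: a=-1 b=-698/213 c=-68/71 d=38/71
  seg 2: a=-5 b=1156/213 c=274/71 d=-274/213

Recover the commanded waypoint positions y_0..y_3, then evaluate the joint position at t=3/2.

y_0 = S_0(0) = a_0 = 3
y_1 = S_1(0) = a_1 = -1
y_2 = S_2(0) = a_2 = -5
y_3 = S_2(1) = 3
t_q=3/2 is in segment 0 (τ=3/2); S_0(τ)=119/284

y_0=3 y_1=-1 y_2=-5 y_3=3
S(3/2) = 119/284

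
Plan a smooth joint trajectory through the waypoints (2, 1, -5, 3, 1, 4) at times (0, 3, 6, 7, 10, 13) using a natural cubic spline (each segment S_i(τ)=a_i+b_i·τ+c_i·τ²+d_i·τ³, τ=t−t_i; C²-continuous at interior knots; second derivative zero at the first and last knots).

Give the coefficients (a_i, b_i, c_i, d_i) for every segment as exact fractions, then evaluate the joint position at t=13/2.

Δ: Δ0=-1/3, Δ1=-2, Δ2=8, Δ3=-2/3, Δ4=1
row 1: diag=12, rhs=-10; c'=1/4, d'=-5/6
row 2: denom=8−3·1/4=29/4; d'=(60−3·-5/6)/(29/4)=250/29
row 3: denom=8−1·4/29=228/29; d'=(-52−1·250/29)/(228/29)=-293/38
row 4: denom=12−3·29/76=825/76; d'=(10−3·-293/38)/(825/76)=2518/825
back: M4=2518/825
back: M3=-293/38−29/76·2518/825=-7322/825
back: M2=250/29−4/29·-7322/825=8122/825
back: M1=-5/6−1/4·8122/825=-906/275
M: M0=0, M1=-906/275, M2=8122/825, M3=-7322/825, M4=2518/825, M5=0
seg 0: a=2, c=M0/2=0, d=(M1−M0)/(6·3)=-151/825, b=Δ0−h0·(2M0+M1)/6=1084/825
seg 1: a=1, c=M1/2=-453/275, d=(M2−M1)/(6·3)=1084/1485, b=Δ1−h1·(2M1+M2)/6=-2993/825
seg 2: a=-5, c=M2/2=4061/825, d=(M3−M2)/(6·1)=-78/25, b=Δ2−h2·(2M2+M3)/6=5113/825
seg 3: a=3, c=M3/2=-3661/825, d=(M4−M3)/(6·3)=328/495, b=Δ3−h3·(2M3+M4)/6=5513/825
seg 4: a=1, c=M4/2=1259/825, d=(M5−M4)/(6·3)=-1259/7425, b=Δ4−h4·(2M4+M5)/6=-1693/825
t_q=13/2 → seg 2, τ=1/2; S=-5+5113/825·τ+4061/825·τ²+-78/25·τ³=-35/33

  seg 0: a=2 b=1084/825 c=0 d=-151/825
  seg 1: a=1 b=-2993/825 c=-453/275 d=1084/1485
  seg 2: a=-5 b=5113/825 c=4061/825 d=-78/25
  seg 3: a=3 b=5513/825 c=-3661/825 d=328/495
  seg 4: a=1 b=-1693/825 c=1259/825 d=-1259/7425
S(13/2) = -35/33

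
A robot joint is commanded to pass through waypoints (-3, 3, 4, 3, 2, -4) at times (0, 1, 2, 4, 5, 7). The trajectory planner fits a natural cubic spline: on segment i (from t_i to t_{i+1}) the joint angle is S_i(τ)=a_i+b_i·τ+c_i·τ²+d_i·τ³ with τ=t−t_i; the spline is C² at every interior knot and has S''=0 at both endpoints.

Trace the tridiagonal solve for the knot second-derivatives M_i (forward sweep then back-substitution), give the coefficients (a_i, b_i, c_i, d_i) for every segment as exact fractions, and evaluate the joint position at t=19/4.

Δ: Δ0=6, Δ1=1, Δ2=-1/2, Δ3=-1, Δ4=-3
row 1: diag=4, rhs=-30; c'=1/4, d'=-15/2
row 2: denom=6−1·1/4=23/4; d'=(-9−1·-15/2)/(23/4)=-6/23
row 3: denom=6−2·8/23=122/23; d'=(-3−2·-6/23)/(122/23)=-57/122
row 4: denom=6−1·23/122=709/122; d'=(-12−1·-57/122)/(709/122)=-1407/709
back: M4=-1407/709
back: M3=-57/122−23/122·-1407/709=-66/709
back: M2=-6/23−8/23·-66/709=-162/709
back: M1=-15/2−1/4·-162/709=-5277/709
M: M0=0, M1=-5277/709, M2=-162/709, M3=-66/709, M4=-1407/709, M5=0
seg 0: a=-3, c=M0/2=0, d=(M1−M0)/(6·1)=-1759/1418, b=Δ0−h0·(2M0+M1)/6=10267/1418
seg 1: a=3, c=M1/2=-5277/1418, d=(M2−M1)/(6·1)=1705/1418, b=Δ1−h1·(2M1+M2)/6=2495/709
seg 2: a=4, c=M2/2=-81/709, d=(M3−M2)/(6·2)=8/709, b=Δ2−h2·(2M2+M3)/6=-449/1418
seg 3: a=3, c=M3/2=-33/709, d=(M4−M3)/(6·1)=-447/1418, b=Δ3−h3·(2M3+M4)/6=-905/1418
seg 4: a=2, c=M4/2=-1407/1418, d=(M5−M4)/(6·2)=469/2836, b=Δ4−h4·(2M4+M5)/6=-1189/709
t_q=19/4 → seg 3, τ=3/4; S=3+-905/1418·τ+-33/709·τ²+-447/1418·τ³=214371/90752

  seg 0: a=-3 b=10267/1418 c=0 d=-1759/1418
  seg 1: a=3 b=2495/709 c=-5277/1418 d=1705/1418
  seg 2: a=4 b=-449/1418 c=-81/709 d=8/709
  seg 3: a=3 b=-905/1418 c=-33/709 d=-447/1418
  seg 4: a=2 b=-1189/709 c=-1407/1418 d=469/2836
S(19/4) = 214371/90752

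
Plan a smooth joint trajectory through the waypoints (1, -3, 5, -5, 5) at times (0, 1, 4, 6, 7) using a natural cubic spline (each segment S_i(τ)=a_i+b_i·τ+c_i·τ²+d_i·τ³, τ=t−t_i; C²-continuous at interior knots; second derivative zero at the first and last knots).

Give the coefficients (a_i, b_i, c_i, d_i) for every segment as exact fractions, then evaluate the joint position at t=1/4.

  seg 0: a=1 b=-3266/591 c=0 d=902/591
  seg 1: a=-3 b=-560/591 c=902/197 d=-1994/1773
  seg 2: a=5 b=-2270/591 c=-1092/197 d=5867/2364
  seg 3: a=-5 b=2227/591 c=3683/394 d=-3683/1182
S(1/4) = -2255/6304

Δ: Δ0=-4, Δ1=8/3, Δ2=-5, Δ3=10
row 1: diag=8, rhs=40; c'=3/8, d'=5
row 2: denom=10−3·3/8=71/8; d'=(-46−3·5)/(71/8)=-488/71
row 3: denom=6−2·16/71=394/71; d'=(90−2·-488/71)/(394/71)=3683/197
back: M3=3683/197
back: M2=-488/71−16/71·3683/197=-2184/197
back: M1=5−3/8·-2184/197=1804/197
M: M0=0, M1=1804/197, M2=-2184/197, M3=3683/197, M4=0
seg 0: a=1, c=M0/2=0, d=(M1−M0)/(6·1)=902/591, b=Δ0−h0·(2M0+M1)/6=-3266/591
seg 1: a=-3, c=M1/2=902/197, d=(M2−M1)/(6·3)=-1994/1773, b=Δ1−h1·(2M1+M2)/6=-560/591
seg 2: a=5, c=M2/2=-1092/197, d=(M3−M2)/(6·2)=5867/2364, b=Δ2−h2·(2M2+M3)/6=-2270/591
seg 3: a=-5, c=M3/2=3683/394, d=(M4−M3)/(6·1)=-3683/1182, b=Δ3−h3·(2M3+M4)/6=2227/591
t_q=1/4 → seg 0, τ=1/4; S=1+-3266/591·τ+0·τ²+902/591·τ³=-2255/6304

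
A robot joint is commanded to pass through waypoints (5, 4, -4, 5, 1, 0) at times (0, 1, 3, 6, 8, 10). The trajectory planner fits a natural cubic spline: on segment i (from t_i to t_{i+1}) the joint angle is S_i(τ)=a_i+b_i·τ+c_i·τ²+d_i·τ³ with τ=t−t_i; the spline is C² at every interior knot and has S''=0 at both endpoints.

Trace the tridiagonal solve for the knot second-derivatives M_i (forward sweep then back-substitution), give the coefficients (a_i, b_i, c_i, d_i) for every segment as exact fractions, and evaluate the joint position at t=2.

  seg 0: a=5 b=-219/1912 c=0 d=-1693/1912
  seg 1: a=4 b=-2649/956 c=-5079/1912 d=244/239
  seg 2: a=-4 b=-1095/956 c=6633/1912 d=-3991/5736
  seg 3: a=5 b=1689/1912 c=-1335/478 d=5167/7648
  seg 4: a=1 b=-2085/956 c=4821/3824 d=-1607/7648
S(2) = -777/1912

Δ: Δ0=-1, Δ1=-4, Δ2=3, Δ3=-2, Δ4=-1/2
row 1: diag=6, rhs=-18; c'=1/3, d'=-3
row 2: denom=10−2·1/3=28/3; d'=(42−2·-3)/(28/3)=36/7
row 3: denom=10−3·9/28=253/28; d'=(-30−3·36/7)/(253/28)=-1272/253
row 4: denom=8−2·56/253=1912/253; d'=(9−2·-1272/253)/(1912/253)=4821/1912
back: M4=4821/1912
back: M3=-1272/253−56/253·4821/1912=-1335/239
back: M2=36/7−9/28·-1335/239=6633/956
back: M1=-3−1/3·6633/956=-5079/956
M: M0=0, M1=-5079/956, M2=6633/956, M3=-1335/239, M4=4821/1912, M5=0
seg 0: a=5, c=M0/2=0, d=(M1−M0)/(6·1)=-1693/1912, b=Δ0−h0·(2M0+M1)/6=-219/1912
seg 1: a=4, c=M1/2=-5079/1912, d=(M2−M1)/(6·2)=244/239, b=Δ1−h1·(2M1+M2)/6=-2649/956
seg 2: a=-4, c=M2/2=6633/1912, d=(M3−M2)/(6·3)=-3991/5736, b=Δ2−h2·(2M2+M3)/6=-1095/956
seg 3: a=5, c=M3/2=-1335/478, d=(M4−M3)/(6·2)=5167/7648, b=Δ3−h3·(2M3+M4)/6=1689/1912
seg 4: a=1, c=M4/2=4821/3824, d=(M5−M4)/(6·2)=-1607/7648, b=Δ4−h4·(2M4+M5)/6=-2085/956
t_q=2 → seg 1, τ=1; S=4+-2649/956·τ+-5079/1912·τ²+244/239·τ³=-777/1912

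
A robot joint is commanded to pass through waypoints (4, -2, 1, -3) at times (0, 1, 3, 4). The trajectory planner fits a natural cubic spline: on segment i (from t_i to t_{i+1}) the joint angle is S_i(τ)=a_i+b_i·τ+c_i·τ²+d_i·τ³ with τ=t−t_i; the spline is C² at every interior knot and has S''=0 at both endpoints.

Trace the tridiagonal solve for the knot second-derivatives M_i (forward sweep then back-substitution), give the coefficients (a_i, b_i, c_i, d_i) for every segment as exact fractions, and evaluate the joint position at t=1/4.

Δ: Δ0=-6, Δ1=3/2, Δ2=-4
row 1: diag=6, rhs=45; c'=1/3, d'=15/2
row 2: denom=6−2·1/3=16/3; d'=(-33−2·15/2)/(16/3)=-9
back: M2=-9
back: M1=15/2−1/3·-9=21/2
M: M0=0, M1=21/2, M2=-9, M3=0
seg 0: a=4, c=M0/2=0, d=(M1−M0)/(6·1)=7/4, b=Δ0−h0·(2M0+M1)/6=-31/4
seg 1: a=-2, c=M1/2=21/4, d=(M2−M1)/(6·2)=-13/8, b=Δ1−h1·(2M1+M2)/6=-5/2
seg 2: a=1, c=M2/2=-9/2, d=(M3−M2)/(6·1)=3/2, b=Δ2−h2·(2M2+M3)/6=-1
t_q=1/4 → seg 0, τ=1/4; S=4+-31/4·τ+0·τ²+7/4·τ³=535/256

  seg 0: a=4 b=-31/4 c=0 d=7/4
  seg 1: a=-2 b=-5/2 c=21/4 d=-13/8
  seg 2: a=1 b=-1 c=-9/2 d=3/2
S(1/4) = 535/256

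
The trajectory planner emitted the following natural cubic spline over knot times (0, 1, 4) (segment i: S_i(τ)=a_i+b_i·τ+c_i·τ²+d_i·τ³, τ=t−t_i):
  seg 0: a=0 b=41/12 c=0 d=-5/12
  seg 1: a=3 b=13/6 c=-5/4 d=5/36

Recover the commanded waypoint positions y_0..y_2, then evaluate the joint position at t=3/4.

y_0=0 y_1=3 y_2=2
S(3/4) = 611/256

y_0 = S_0(0) = a_0 = 0
y_1 = S_1(0) = a_1 = 3
y_2 = S_1(3) = 2
t_q=3/4 is in segment 0 (τ=3/4); S_0(τ)=611/256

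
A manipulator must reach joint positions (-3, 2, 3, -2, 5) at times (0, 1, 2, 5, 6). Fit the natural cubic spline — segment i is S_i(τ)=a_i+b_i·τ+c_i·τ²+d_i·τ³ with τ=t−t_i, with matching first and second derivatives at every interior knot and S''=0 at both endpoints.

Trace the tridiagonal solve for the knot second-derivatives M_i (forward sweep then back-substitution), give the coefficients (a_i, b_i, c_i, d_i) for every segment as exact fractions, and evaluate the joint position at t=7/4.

Δ: Δ0=5, Δ1=1, Δ2=-5/3, Δ3=7
row 1: diag=4, rhs=-24; c'=1/4, d'=-6
row 2: denom=8−1·1/4=31/4; d'=(-16−1·-6)/(31/4)=-40/31
row 3: denom=8−3·12/31=212/31; d'=(52−3·-40/31)/(212/31)=433/53
back: M3=433/53
back: M2=-40/31−12/31·433/53=-236/53
back: M1=-6−1/4·-236/53=-259/53
M: M0=0, M1=-259/53, M2=-236/53, M3=433/53, M4=0
seg 0: a=-3, c=M0/2=0, d=(M1−M0)/(6·1)=-259/318, b=Δ0−h0·(2M0+M1)/6=1849/318
seg 1: a=2, c=M1/2=-259/106, d=(M2−M1)/(6·1)=23/318, b=Δ1−h1·(2M1+M2)/6=536/159
seg 2: a=3, c=M2/2=-118/53, d=(M3−M2)/(6·3)=223/318, b=Δ2−h2·(2M2+M3)/6=-413/318
seg 3: a=-2, c=M3/2=433/106, d=(M4−M3)/(6·1)=-433/318, b=Δ3−h3·(2M3+M4)/6=680/159
t_q=7/4 → seg 1, τ=3/4; S=2+536/159·τ+-259/106·τ²+23/318·τ³=21603/6784

  seg 0: a=-3 b=1849/318 c=0 d=-259/318
  seg 1: a=2 b=536/159 c=-259/106 d=23/318
  seg 2: a=3 b=-413/318 c=-118/53 d=223/318
  seg 3: a=-2 b=680/159 c=433/106 d=-433/318
S(7/4) = 21603/6784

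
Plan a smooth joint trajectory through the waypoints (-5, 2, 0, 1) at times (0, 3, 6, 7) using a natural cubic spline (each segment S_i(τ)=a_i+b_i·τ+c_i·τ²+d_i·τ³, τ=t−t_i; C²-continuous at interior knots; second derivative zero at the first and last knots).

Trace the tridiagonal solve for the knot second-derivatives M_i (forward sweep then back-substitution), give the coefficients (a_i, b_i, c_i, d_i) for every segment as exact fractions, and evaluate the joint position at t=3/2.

  seg 0: a=-5 b=10/3 c=0 d=-1/9
  seg 1: a=2 b=1/3 c=-1 d=2/9
  seg 2: a=0 b=1/3 c=1 d=-1/3
S(3/2) = -3/8

Δ: Δ0=7/3, Δ1=-2/3, Δ2=1
row 1: diag=12, rhs=-18; c'=1/4, d'=-3/2
row 2: denom=8−3·1/4=29/4; d'=(10−3·-3/2)/(29/4)=2
back: M2=2
back: M1=-3/2−1/4·2=-2
M: M0=0, M1=-2, M2=2, M3=0
seg 0: a=-5, c=M0/2=0, d=(M1−M0)/(6·3)=-1/9, b=Δ0−h0·(2M0+M1)/6=10/3
seg 1: a=2, c=M1/2=-1, d=(M2−M1)/(6·3)=2/9, b=Δ1−h1·(2M1+M2)/6=1/3
seg 2: a=0, c=M2/2=1, d=(M3−M2)/(6·1)=-1/3, b=Δ2−h2·(2M2+M3)/6=1/3
t_q=3/2 → seg 0, τ=3/2; S=-5+10/3·τ+0·τ²+-1/9·τ³=-3/8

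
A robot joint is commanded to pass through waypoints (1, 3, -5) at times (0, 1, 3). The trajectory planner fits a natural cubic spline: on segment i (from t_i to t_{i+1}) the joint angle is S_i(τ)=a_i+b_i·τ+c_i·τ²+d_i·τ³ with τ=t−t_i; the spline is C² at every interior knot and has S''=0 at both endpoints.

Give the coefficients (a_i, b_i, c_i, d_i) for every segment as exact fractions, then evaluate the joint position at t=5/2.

  seg 0: a=1 b=3 c=0 d=-1
  seg 1: a=3 b=0 c=-3 d=1/2
S(5/2) = -33/16

Δ: Δ0=2, Δ1=-4
row 1: diag=6, rhs=-36; c'=1/3, d'=-6
back: M1=-6
M: M0=0, M1=-6, M2=0
seg 0: a=1, c=M0/2=0, d=(M1−M0)/(6·1)=-1, b=Δ0−h0·(2M0+M1)/6=3
seg 1: a=3, c=M1/2=-3, d=(M2−M1)/(6·2)=1/2, b=Δ1−h1·(2M1+M2)/6=0
t_q=5/2 → seg 1, τ=3/2; S=3+0·τ+-3·τ²+1/2·τ³=-33/16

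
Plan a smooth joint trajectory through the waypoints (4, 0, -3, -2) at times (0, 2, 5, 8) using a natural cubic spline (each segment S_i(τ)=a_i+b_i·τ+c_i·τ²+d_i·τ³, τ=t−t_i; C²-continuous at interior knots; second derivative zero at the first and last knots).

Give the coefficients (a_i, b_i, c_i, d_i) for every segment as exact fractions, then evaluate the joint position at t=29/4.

  seg 0: a=4 b=-238/111 c=0 d=4/111
  seg 1: a=0 b=-190/111 c=8/37 d=7/999
  seg 2: a=-3 b=-25/111 c=31/111 d=-31/999
S(29/4) = -5793/2368

Δ: Δ0=-2, Δ1=-1, Δ2=1/3
row 1: diag=10, rhs=6; c'=3/10, d'=3/5
row 2: denom=12−3·3/10=111/10; d'=(8−3·3/5)/(111/10)=62/111
back: M2=62/111
back: M1=3/5−3/10·62/111=16/37
M: M0=0, M1=16/37, M2=62/111, M3=0
seg 0: a=4, c=M0/2=0, d=(M1−M0)/(6·2)=4/111, b=Δ0−h0·(2M0+M1)/6=-238/111
seg 1: a=0, c=M1/2=8/37, d=(M2−M1)/(6·3)=7/999, b=Δ1−h1·(2M1+M2)/6=-190/111
seg 2: a=-3, c=M2/2=31/111, d=(M3−M2)/(6·3)=-31/999, b=Δ2−h2·(2M2+M3)/6=-25/111
t_q=29/4 → seg 2, τ=9/4; S=-3+-25/111·τ+31/111·τ²+-31/999·τ³=-5793/2368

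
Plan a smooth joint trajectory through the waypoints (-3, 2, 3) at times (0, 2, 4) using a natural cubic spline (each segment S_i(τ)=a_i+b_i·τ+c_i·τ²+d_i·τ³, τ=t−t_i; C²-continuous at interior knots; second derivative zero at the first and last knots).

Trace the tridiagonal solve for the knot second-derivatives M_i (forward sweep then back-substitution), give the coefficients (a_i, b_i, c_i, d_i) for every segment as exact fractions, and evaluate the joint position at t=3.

  seg 0: a=-3 b=3 c=0 d=-1/8
  seg 1: a=2 b=3/2 c=-3/4 d=1/8
S(3) = 23/8

Δ: Δ0=5/2, Δ1=1/2
row 1: diag=8, rhs=-12; c'=1/4, d'=-3/2
back: M1=-3/2
M: M0=0, M1=-3/2, M2=0
seg 0: a=-3, c=M0/2=0, d=(M1−M0)/(6·2)=-1/8, b=Δ0−h0·(2M0+M1)/6=3
seg 1: a=2, c=M1/2=-3/4, d=(M2−M1)/(6·2)=1/8, b=Δ1−h1·(2M1+M2)/6=3/2
t_q=3 → seg 1, τ=1; S=2+3/2·τ+-3/4·τ²+1/8·τ³=23/8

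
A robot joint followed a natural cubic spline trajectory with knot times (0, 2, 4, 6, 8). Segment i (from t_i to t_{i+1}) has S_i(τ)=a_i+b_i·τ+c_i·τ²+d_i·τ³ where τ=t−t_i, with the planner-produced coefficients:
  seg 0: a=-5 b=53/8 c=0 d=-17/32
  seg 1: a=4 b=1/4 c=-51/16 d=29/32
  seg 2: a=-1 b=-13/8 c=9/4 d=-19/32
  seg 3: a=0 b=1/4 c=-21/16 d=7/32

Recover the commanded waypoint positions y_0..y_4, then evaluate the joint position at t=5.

y_0=-5 y_1=4 y_2=-1 y_3=0 y_4=-3
S(5) = -31/32

y_0 = S_0(0) = a_0 = -5
y_1 = S_1(0) = a_1 = 4
y_2 = S_2(0) = a_2 = -1
y_3 = S_3(0) = a_3 = 0
y_4 = S_3(2) = -3
t_q=5 is in segment 2 (τ=1); S_2(τ)=-31/32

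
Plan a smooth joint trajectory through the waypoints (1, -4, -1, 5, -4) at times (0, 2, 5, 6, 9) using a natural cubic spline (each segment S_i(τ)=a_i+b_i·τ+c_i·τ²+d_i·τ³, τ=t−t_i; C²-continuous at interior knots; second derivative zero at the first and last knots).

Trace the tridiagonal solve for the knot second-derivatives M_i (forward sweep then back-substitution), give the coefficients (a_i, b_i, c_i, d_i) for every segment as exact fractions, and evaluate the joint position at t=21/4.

Δ: Δ0=-5/2, Δ1=1, Δ2=6, Δ3=-3
row 1: diag=10, rhs=21; c'=3/10, d'=21/10
row 2: denom=8−3·3/10=71/10; d'=(30−3·21/10)/(71/10)=237/71
row 3: denom=8−1·10/71=558/71; d'=(-54−1·237/71)/(558/71)=-1357/186
back: M3=-1357/186
back: M2=237/71−10/71·-1357/186=406/93
back: M1=21/10−3/10·406/93=49/62
M: M0=0, M1=49/62, M2=406/93, M3=-1357/186, M4=0
seg 0: a=1, c=M0/2=0, d=(M1−M0)/(6·2)=49/744, b=Δ0−h0·(2M0+M1)/6=-257/93
seg 1: a=-4, c=M1/2=49/124, d=(M2−M1)/(6·3)=665/3348, b=Δ1−h1·(2M1+M2)/6=-367/186
seg 2: a=-1, c=M2/2=203/93, d=(M3−M2)/(6·1)=-241/124, b=Δ2−h2·(2M2+M3)/6=2143/372
seg 3: a=5, c=M3/2=-1357/372, d=(M4−M3)/(6·3)=1357/3348, b=Δ3−h3·(2M3+M4)/6=799/186
t_q=21/4 → seg 2, τ=1/4; S=-1+2143/372·τ+203/93·τ²+-241/124·τ³=4335/7936

  seg 0: a=1 b=-257/93 c=0 d=49/744
  seg 1: a=-4 b=-367/186 c=49/124 d=665/3348
  seg 2: a=-1 b=2143/372 c=203/93 d=-241/124
  seg 3: a=5 b=799/186 c=-1357/372 d=1357/3348
S(21/4) = 4335/7936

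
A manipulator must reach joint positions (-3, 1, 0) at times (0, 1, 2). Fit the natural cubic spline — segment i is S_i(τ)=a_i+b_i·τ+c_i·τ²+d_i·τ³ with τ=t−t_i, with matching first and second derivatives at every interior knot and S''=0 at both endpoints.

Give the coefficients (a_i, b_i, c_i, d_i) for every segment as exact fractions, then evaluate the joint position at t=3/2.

Δ: Δ0=4, Δ1=-1
row 1: diag=4, rhs=-30; c'=1/4, d'=-15/2
back: M1=-15/2
M: M0=0, M1=-15/2, M2=0
seg 0: a=-3, c=M0/2=0, d=(M1−M0)/(6·1)=-5/4, b=Δ0−h0·(2M0+M1)/6=21/4
seg 1: a=1, c=M1/2=-15/4, d=(M2−M1)/(6·1)=5/4, b=Δ1−h1·(2M1+M2)/6=3/2
t_q=3/2 → seg 1, τ=1/2; S=1+3/2·τ+-15/4·τ²+5/4·τ³=31/32

  seg 0: a=-3 b=21/4 c=0 d=-5/4
  seg 1: a=1 b=3/2 c=-15/4 d=5/4
S(3/2) = 31/32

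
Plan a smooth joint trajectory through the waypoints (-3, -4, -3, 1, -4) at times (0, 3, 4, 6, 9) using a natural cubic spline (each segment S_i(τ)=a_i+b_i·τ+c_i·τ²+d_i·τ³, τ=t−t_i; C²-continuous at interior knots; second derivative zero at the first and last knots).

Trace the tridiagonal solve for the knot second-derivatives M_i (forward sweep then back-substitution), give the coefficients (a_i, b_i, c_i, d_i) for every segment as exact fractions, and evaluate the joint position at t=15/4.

Δ: Δ0=-1/3, Δ1=1, Δ2=2, Δ3=-5/3
row 1: diag=8, rhs=8; c'=1/8, d'=1
row 2: denom=6−1·1/8=47/8; d'=(6−1·1)/(47/8)=40/47
row 3: denom=10−2·16/47=438/47; d'=(-22−2·40/47)/(438/47)=-557/219
back: M3=-557/219
back: M2=40/47−16/47·-557/219=376/219
back: M1=1−1/8·376/219=172/219
M: M0=0, M1=172/219, M2=376/219, M3=-557/219, M4=0
seg 0: a=-3, c=M0/2=0, d=(M1−M0)/(6·3)=86/1971, b=Δ0−h0·(2M0+M1)/6=-53/73
seg 1: a=-4, c=M1/2=86/219, d=(M2−M1)/(6·1)=34/219, b=Δ1−h1·(2M1+M2)/6=33/73
seg 2: a=-3, c=M2/2=188/219, d=(M3−M2)/(6·2)=-311/876, b=Δ2−h2·(2M2+M3)/6=373/219
seg 3: a=1, c=M3/2=-557/438, d=(M4−M3)/(6·3)=557/3942, b=Δ3−h3·(2M3+M4)/6=64/73
t_q=15/4 → seg 1, τ=3/4; S=-4+33/73·τ+86/219·τ²+34/219·τ³=-7883/2336

  seg 0: a=-3 b=-53/73 c=0 d=86/1971
  seg 1: a=-4 b=33/73 c=86/219 d=34/219
  seg 2: a=-3 b=373/219 c=188/219 d=-311/876
  seg 3: a=1 b=64/73 c=-557/438 d=557/3942
S(15/4) = -7883/2336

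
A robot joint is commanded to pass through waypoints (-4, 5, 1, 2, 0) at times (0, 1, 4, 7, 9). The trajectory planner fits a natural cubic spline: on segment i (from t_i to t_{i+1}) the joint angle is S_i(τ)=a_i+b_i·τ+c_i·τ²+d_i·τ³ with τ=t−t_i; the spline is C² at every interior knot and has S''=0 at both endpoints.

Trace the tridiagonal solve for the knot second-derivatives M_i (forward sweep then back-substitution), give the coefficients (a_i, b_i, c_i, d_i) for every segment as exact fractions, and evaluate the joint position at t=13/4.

Δ: Δ0=9, Δ1=-4/3, Δ2=1/3, Δ3=-1
row 1: diag=8, rhs=-62; c'=3/8, d'=-31/4
row 2: denom=12−3·3/8=87/8; d'=(10−3·-31/4)/(87/8)=266/87
row 3: denom=10−3·8/29=266/29; d'=(-8−3·266/87)/(266/29)=-249/133
back: M3=-249/133
back: M2=266/87−8/29·-249/133=1426/399
back: M1=-31/4−3/8·1426/399=-1209/133
M: M0=0, M1=-1209/133, M2=1426/399, M3=-249/133, M4=0
seg 0: a=-4, c=M0/2=0, d=(M1−M0)/(6·1)=-403/266, b=Δ0−h0·(2M0+M1)/6=2797/266
seg 1: a=5, c=M1/2=-1209/266, d=(M2−M1)/(6·3)=5053/7182, b=Δ1−h1·(2M1+M2)/6=794/133
seg 2: a=1, c=M2/2=713/399, d=(M3−M2)/(6·3)=-2173/7182, b=Δ2−h2·(2M2+M3)/6=-613/266
seg 3: a=2, c=M3/2=-249/266, d=(M4−M3)/(6·2)=83/532, b=Δ3−h3·(2M3+M4)/6=33/133
t_q=13/4 → seg 1, τ=9/4; S=5+794/133·τ+-1209/266·τ²+5053/7182·τ³=58507/17024

  seg 0: a=-4 b=2797/266 c=0 d=-403/266
  seg 1: a=5 b=794/133 c=-1209/266 d=5053/7182
  seg 2: a=1 b=-613/266 c=713/399 d=-2173/7182
  seg 3: a=2 b=33/133 c=-249/266 d=83/532
S(13/4) = 58507/17024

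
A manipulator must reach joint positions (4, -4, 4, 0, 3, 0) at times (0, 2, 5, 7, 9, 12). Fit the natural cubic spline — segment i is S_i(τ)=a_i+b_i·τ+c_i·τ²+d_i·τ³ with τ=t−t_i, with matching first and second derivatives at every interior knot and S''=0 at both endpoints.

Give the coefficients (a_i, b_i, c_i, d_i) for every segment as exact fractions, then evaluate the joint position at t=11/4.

  seg 0: a=4 b=-9568/1629 c=0 d=763/1629
  seg 1: a=-4 b=-412/1629 c=1526/543 d=-8978/14661
  seg 2: a=4 b=122/1629 c=-4400/1629 d=1355/1629
  seg 3: a=0 b=-406/543 c=3730/1629 d=-7597/13032
  seg 4: a=3 b=4613/3258 c=-7871/6516 d=7871/58644
S(11/4) = -16607/5792

Δ: Δ0=-4, Δ1=8/3, Δ2=-2, Δ3=3/2, Δ4=-1
row 1: diag=10, rhs=40; c'=3/10, d'=4
row 2: denom=10−3·3/10=91/10; d'=(-28−3·4)/(91/10)=-400/91
row 3: denom=8−2·20/91=688/91; d'=(21−2·-400/91)/(688/91)=2711/688
row 4: denom=10−2·91/344=1629/172; d'=(-15−2·2711/688)/(1629/172)=-7871/3258
back: M4=-7871/3258
back: M3=2711/688−91/344·-7871/3258=7460/1629
back: M2=-400/91−20/91·7460/1629=-8800/1629
back: M1=4−3/10·-8800/1629=3052/543
M: M0=0, M1=3052/543, M2=-8800/1629, M3=7460/1629, M4=-7871/3258, M5=0
seg 0: a=4, c=M0/2=0, d=(M1−M0)/(6·2)=763/1629, b=Δ0−h0·(2M0+M1)/6=-9568/1629
seg 1: a=-4, c=M1/2=1526/543, d=(M2−M1)/(6·3)=-8978/14661, b=Δ1−h1·(2M1+M2)/6=-412/1629
seg 2: a=4, c=M2/2=-4400/1629, d=(M3−M2)/(6·2)=1355/1629, b=Δ2−h2·(2M2+M3)/6=122/1629
seg 3: a=0, c=M3/2=3730/1629, d=(M4−M3)/(6·2)=-7597/13032, b=Δ3−h3·(2M3+M4)/6=-406/543
seg 4: a=3, c=M4/2=-7871/6516, d=(M5−M4)/(6·3)=7871/58644, b=Δ4−h4·(2M4+M5)/6=4613/3258
t_q=11/4 → seg 1, τ=3/4; S=-4+-412/1629·τ+1526/543·τ²+-8978/14661·τ³=-16607/5792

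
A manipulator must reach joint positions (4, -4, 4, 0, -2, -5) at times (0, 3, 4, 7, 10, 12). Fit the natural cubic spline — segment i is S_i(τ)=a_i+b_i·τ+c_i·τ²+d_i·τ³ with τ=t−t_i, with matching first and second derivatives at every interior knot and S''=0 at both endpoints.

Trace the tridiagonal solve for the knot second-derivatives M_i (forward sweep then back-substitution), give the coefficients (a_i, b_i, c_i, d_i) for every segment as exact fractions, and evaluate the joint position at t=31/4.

Δ: Δ0=-8/3, Δ1=8, Δ2=-4/3, Δ3=-2/3, Δ4=-3/2
row 1: diag=8, rhs=64; c'=1/8, d'=8
row 2: denom=8−1·1/8=63/8; d'=(-56−1·8)/(63/8)=-512/63
row 3: denom=12−3·8/21=76/7; d'=(4−3·-512/63)/(76/7)=149/57
row 4: denom=10−3·21/76=697/76; d'=(-5−3·149/57)/(697/76)=-976/697
back: M4=-976/697
back: M3=149/57−21/76·-976/697=6275/2091
back: M2=-512/63−8/21·6275/2091=-19384/2091
back: M1=8−1/8·-19384/2091=19151/2091
M: M0=0, M1=19151/2091, M2=-19384/2091, M3=6275/2091, M4=-976/697, M5=0
seg 0: a=4, c=M0/2=0, d=(M1−M0)/(6·3)=19151/37638, b=Δ0−h0·(2M0+M1)/6=-10101/1394
seg 1: a=-4, c=M1/2=19151/4182, d=(M2−M1)/(6·1)=-12845/4182, b=Δ1−h1·(2M1+M2)/6=4525/697
seg 2: a=4, c=M2/2=-9692/2091, d=(M3−M2)/(6·3)=2851/4182, b=Δ2−h2·(2M2+M3)/6=26917/4182
seg 3: a=0, c=M3/2=6275/4182, d=(M4−M3)/(6·3)=-9203/37638, b=Δ3−h3·(2M3+M4)/6=-365/123
seg 4: a=-2, c=M4/2=-488/697, d=(M5−M4)/(6·2)=244/2091, b=Δ4−h4·(2M4+M5)/6=-2369/4182
t_q=31/4 → seg 3, τ=3/4; S=0+-365/123·τ+6275/4182·τ²+-9203/37638·τ³=-132463/89216

  seg 0: a=4 b=-10101/1394 c=0 d=19151/37638
  seg 1: a=-4 b=4525/697 c=19151/4182 d=-12845/4182
  seg 2: a=4 b=26917/4182 c=-9692/2091 d=2851/4182
  seg 3: a=0 b=-365/123 c=6275/4182 d=-9203/37638
  seg 4: a=-2 b=-2369/4182 c=-488/697 d=244/2091
S(31/4) = -132463/89216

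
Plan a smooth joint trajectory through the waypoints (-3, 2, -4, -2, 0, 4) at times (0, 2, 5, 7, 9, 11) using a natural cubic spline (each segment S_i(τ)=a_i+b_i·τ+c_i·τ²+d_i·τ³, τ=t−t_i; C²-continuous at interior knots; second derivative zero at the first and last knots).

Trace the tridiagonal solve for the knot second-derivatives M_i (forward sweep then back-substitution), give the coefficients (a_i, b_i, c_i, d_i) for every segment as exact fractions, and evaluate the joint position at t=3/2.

  seg 0: a=-3 b=9533/2570 c=0 d=-777/2570
  seg 1: a=2 b=209/2570 c=-2331/1285 d=2879/7710
  seg 2: a=-4 b=-926/1285 c=795/514 d=-441/1285
  seg 3: a=-2 b=1732/1285 c=-1317/2570 d=87/514
  seg 4: a=0 b=1708/1285 c=1293/2570 d=-431/5140
S(3/2) = 31737/20560

Δ: Δ0=5/2, Δ1=-2, Δ2=1, Δ3=1, Δ4=2
row 1: diag=10, rhs=-27; c'=3/10, d'=-27/10
row 2: denom=10−3·3/10=91/10; d'=(18−3·-27/10)/(91/10)=261/91
row 3: denom=8−2·20/91=688/91; d'=(0−2·261/91)/(688/91)=-261/344
row 4: denom=8−2·91/344=1285/172; d'=(6−2·-261/344)/(1285/172)=1293/1285
back: M4=1293/1285
back: M3=-261/344−91/344·1293/1285=-1317/1285
back: M2=261/91−20/91·-1317/1285=795/257
back: M1=-27/10−3/10·795/257=-4662/1285
M: M0=0, M1=-4662/1285, M2=795/257, M3=-1317/1285, M4=1293/1285, M5=0
seg 0: a=-3, c=M0/2=0, d=(M1−M0)/(6·2)=-777/2570, b=Δ0−h0·(2M0+M1)/6=9533/2570
seg 1: a=2, c=M1/2=-2331/1285, d=(M2−M1)/(6·3)=2879/7710, b=Δ1−h1·(2M1+M2)/6=209/2570
seg 2: a=-4, c=M2/2=795/514, d=(M3−M2)/(6·2)=-441/1285, b=Δ2−h2·(2M2+M3)/6=-926/1285
seg 3: a=-2, c=M3/2=-1317/2570, d=(M4−M3)/(6·2)=87/514, b=Δ3−h3·(2M3+M4)/6=1732/1285
seg 4: a=0, c=M4/2=1293/2570, d=(M5−M4)/(6·2)=-431/5140, b=Δ4−h4·(2M4+M5)/6=1708/1285
t_q=3/2 → seg 0, τ=3/2; S=-3+9533/2570·τ+0·τ²+-777/2570·τ³=31737/20560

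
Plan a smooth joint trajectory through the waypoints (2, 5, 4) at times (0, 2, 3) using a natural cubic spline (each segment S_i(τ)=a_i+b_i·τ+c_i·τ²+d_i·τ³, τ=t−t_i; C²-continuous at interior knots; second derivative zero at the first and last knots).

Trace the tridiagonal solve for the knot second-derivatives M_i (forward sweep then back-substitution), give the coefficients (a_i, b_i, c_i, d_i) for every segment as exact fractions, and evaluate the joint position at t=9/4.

Δ: Δ0=3/2, Δ1=-1
row 1: diag=6, rhs=-15; c'=1/6, d'=-5/2
back: M1=-5/2
M: M0=0, M1=-5/2, M2=0
seg 0: a=2, c=M0/2=0, d=(M1−M0)/(6·2)=-5/24, b=Δ0−h0·(2M0+M1)/6=7/3
seg 1: a=5, c=M1/2=-5/4, d=(M2−M1)/(6·1)=5/12, b=Δ1−h1·(2M1+M2)/6=-1/6
t_q=9/4 → seg 1, τ=1/4; S=5+-1/6·τ+-5/4·τ²+5/12·τ³=1251/256

  seg 0: a=2 b=7/3 c=0 d=-5/24
  seg 1: a=5 b=-1/6 c=-5/4 d=5/12
S(9/4) = 1251/256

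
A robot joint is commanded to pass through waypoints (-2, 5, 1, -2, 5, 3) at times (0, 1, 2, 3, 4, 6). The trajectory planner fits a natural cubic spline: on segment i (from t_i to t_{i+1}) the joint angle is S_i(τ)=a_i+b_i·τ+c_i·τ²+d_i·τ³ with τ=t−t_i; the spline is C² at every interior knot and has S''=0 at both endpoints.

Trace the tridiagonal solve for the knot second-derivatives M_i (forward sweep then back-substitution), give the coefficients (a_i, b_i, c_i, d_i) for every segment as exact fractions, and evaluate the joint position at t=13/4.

  seg 0: a=-2 b=3148/321 c=0 d=-901/321
  seg 1: a=5 b=445/321 c=-901/107 d=974/321
  seg 2: a=1 b=-2039/321 c=73/107 d=857/321
  seg 3: a=-2 b=970/321 c=930/107 d=-1513/321
  seg 4: a=5 b=2011/321 c=-583/107 d=583/642
S(13/4) = -5307/6848

Δ: Δ0=7, Δ1=-4, Δ2=-3, Δ3=7, Δ4=-1
row 1: diag=4, rhs=-66; c'=1/4, d'=-33/2
row 2: denom=4−1·1/4=15/4; d'=(6−1·-33/2)/(15/4)=6
row 3: denom=4−1·4/15=56/15; d'=(60−1·6)/(56/15)=405/28
row 4: denom=6−1·15/56=321/56; d'=(-48−1·405/28)/(321/56)=-1166/107
back: M4=-1166/107
back: M3=405/28−15/56·-1166/107=1860/107
back: M2=6−4/15·1860/107=146/107
back: M1=-33/2−1/4·146/107=-1802/107
M: M0=0, M1=-1802/107, M2=146/107, M3=1860/107, M4=-1166/107, M5=0
seg 0: a=-2, c=M0/2=0, d=(M1−M0)/(6·1)=-901/321, b=Δ0−h0·(2M0+M1)/6=3148/321
seg 1: a=5, c=M1/2=-901/107, d=(M2−M1)/(6·1)=974/321, b=Δ1−h1·(2M1+M2)/6=445/321
seg 2: a=1, c=M2/2=73/107, d=(M3−M2)/(6·1)=857/321, b=Δ2−h2·(2M2+M3)/6=-2039/321
seg 3: a=-2, c=M3/2=930/107, d=(M4−M3)/(6·1)=-1513/321, b=Δ3−h3·(2M3+M4)/6=970/321
seg 4: a=5, c=M4/2=-583/107, d=(M5−M4)/(6·2)=583/642, b=Δ4−h4·(2M4+M5)/6=2011/321
t_q=13/4 → seg 3, τ=1/4; S=-2+970/321·τ+930/107·τ²+-1513/321·τ³=-5307/6848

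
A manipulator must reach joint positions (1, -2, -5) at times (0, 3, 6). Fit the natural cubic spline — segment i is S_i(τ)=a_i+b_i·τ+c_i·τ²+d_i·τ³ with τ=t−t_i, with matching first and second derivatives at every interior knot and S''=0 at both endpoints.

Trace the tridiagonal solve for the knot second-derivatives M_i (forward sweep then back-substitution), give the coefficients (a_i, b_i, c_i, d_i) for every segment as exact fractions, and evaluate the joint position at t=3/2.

Δ: Δ0=-1, Δ1=-1
row 1: diag=12, rhs=0; c'=1/4, d'=0
back: M1=0
M: M0=0, M1=0, M2=0
seg 0: a=1, c=M0/2=0, d=(M1−M0)/(6·3)=0, b=Δ0−h0·(2M0+M1)/6=-1
seg 1: a=-2, c=M1/2=0, d=(M2−M1)/(6·3)=0, b=Δ1−h1·(2M1+M2)/6=-1
t_q=3/2 → seg 0, τ=3/2; S=1+-1·τ+0·τ²+0·τ³=-1/2

  seg 0: a=1 b=-1 c=0 d=0
  seg 1: a=-2 b=-1 c=0 d=0
S(3/2) = -1/2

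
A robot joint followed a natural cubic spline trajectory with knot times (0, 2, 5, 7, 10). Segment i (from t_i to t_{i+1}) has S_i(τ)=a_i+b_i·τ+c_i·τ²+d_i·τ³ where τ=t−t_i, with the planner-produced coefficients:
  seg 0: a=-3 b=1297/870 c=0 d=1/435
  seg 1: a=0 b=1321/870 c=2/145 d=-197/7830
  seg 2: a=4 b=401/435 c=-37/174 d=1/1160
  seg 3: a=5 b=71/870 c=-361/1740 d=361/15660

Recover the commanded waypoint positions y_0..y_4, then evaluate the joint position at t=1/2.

y_0 = S_0(0) = a_0 = -3
y_1 = S_1(0) = a_1 = 0
y_2 = S_2(0) = a_2 = 4
y_3 = S_3(0) = a_3 = 5
y_4 = S_3(3) = 4
t_q=1/2 is in segment 0 (τ=1/2); S_0(τ)=-523/232

y_0=-3 y_1=0 y_2=4 y_3=5 y_4=4
S(1/2) = -523/232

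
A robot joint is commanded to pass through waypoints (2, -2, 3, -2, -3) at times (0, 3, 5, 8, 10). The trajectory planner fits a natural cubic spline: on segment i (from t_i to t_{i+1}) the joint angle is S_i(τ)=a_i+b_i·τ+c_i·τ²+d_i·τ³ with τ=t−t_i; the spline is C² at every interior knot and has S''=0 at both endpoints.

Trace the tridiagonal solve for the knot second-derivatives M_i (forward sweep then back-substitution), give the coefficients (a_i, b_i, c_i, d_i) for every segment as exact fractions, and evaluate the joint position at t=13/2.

  seg 0: a=2 b=-991/348 c=0 d=527/3132
  seg 1: a=-2 b=295/174 c=527/348 d=-129/232
  seg 2: a=3 b=94/87 c=-317/174 d=473/1566
  seg 3: a=-2 b=-295/174 c=26/29 d=-13/87
S(13/2) = 715/464

Δ: Δ0=-4/3, Δ1=5/2, Δ2=-5/3, Δ3=-1/2
row 1: diag=10, rhs=23; c'=1/5, d'=23/10
row 2: denom=10−2·1/5=48/5; d'=(-25−2·23/10)/(48/5)=-37/12
row 3: denom=10−3·5/16=145/16; d'=(7−3·-37/12)/(145/16)=52/29
back: M3=52/29
back: M2=-37/12−5/16·52/29=-317/87
back: M1=23/10−1/5·-317/87=527/174
M: M0=0, M1=527/174, M2=-317/87, M3=52/29, M4=0
seg 0: a=2, c=M0/2=0, d=(M1−M0)/(6·3)=527/3132, b=Δ0−h0·(2M0+M1)/6=-991/348
seg 1: a=-2, c=M1/2=527/348, d=(M2−M1)/(6·2)=-129/232, b=Δ1−h1·(2M1+M2)/6=295/174
seg 2: a=3, c=M2/2=-317/174, d=(M3−M2)/(6·3)=473/1566, b=Δ2−h2·(2M2+M3)/6=94/87
seg 3: a=-2, c=M3/2=26/29, d=(M4−M3)/(6·2)=-13/87, b=Δ3−h3·(2M3+M4)/6=-295/174
t_q=13/2 → seg 2, τ=3/2; S=3+94/87·τ+-317/174·τ²+473/1566·τ³=715/464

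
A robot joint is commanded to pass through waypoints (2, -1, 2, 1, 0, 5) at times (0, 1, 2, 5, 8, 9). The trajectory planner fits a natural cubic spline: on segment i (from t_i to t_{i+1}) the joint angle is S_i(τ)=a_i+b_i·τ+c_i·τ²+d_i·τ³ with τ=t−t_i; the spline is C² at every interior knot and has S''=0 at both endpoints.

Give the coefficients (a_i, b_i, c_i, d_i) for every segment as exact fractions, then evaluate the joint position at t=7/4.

Δ: Δ0=-3, Δ1=3, Δ2=-1/3, Δ3=-1/3, Δ4=5
row 1: diag=4, rhs=36; c'=1/4, d'=9
row 2: denom=8−1·1/4=31/4; d'=(-20−1·9)/(31/4)=-116/31
row 3: denom=12−3·12/31=336/31; d'=(0−3·-116/31)/(336/31)=29/28
row 4: denom=8−3·31/112=803/112; d'=(32−3·29/28)/(803/112)=3236/803
back: M4=3236/803
back: M3=29/28−31/112·3236/803=-64/803
back: M2=-116/31−12/31·-64/803=-2980/803
back: M1=9−1/4·-2980/803=7972/803
M: M0=0, M1=7972/803, M2=-2980/803, M3=-64/803, M4=3236/803, M5=0
seg 0: a=2, c=M0/2=0, d=(M1−M0)/(6·1)=3986/2409, b=Δ0−h0·(2M0+M1)/6=-11213/2409
seg 1: a=-1, c=M1/2=3986/803, d=(M2−M1)/(6·1)=-5476/2409, b=Δ1−h1·(2M1+M2)/6=745/2409
seg 2: a=2, c=M2/2=-1490/803, d=(M3−M2)/(6·3)=162/803, b=Δ2−h2·(2M2+M3)/6=8233/2409
seg 3: a=1, c=M3/2=-32/803, d=(M4−M3)/(6·3)=50/219, b=Δ3−h3·(2M3+M4)/6=-5465/2409
seg 4: a=0, c=M4/2=1618/803, d=(M5−M4)/(6·1)=-1618/2409, b=Δ4−h4·(2M4+M5)/6=8809/2409
t_q=7/4 → seg 1, τ=3/4; S=-1+745/2409·τ+3986/803·τ²+-5476/2409·τ³=13685/12848

  seg 0: a=2 b=-11213/2409 c=0 d=3986/2409
  seg 1: a=-1 b=745/2409 c=3986/803 d=-5476/2409
  seg 2: a=2 b=8233/2409 c=-1490/803 d=162/803
  seg 3: a=1 b=-5465/2409 c=-32/803 d=50/219
  seg 4: a=0 b=8809/2409 c=1618/803 d=-1618/2409
S(7/4) = 13685/12848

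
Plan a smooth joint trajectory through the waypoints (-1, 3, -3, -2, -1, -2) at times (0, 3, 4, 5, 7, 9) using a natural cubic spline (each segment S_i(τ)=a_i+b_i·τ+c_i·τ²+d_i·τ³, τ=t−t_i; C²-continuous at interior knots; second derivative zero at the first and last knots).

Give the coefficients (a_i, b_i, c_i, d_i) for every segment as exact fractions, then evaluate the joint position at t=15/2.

  seg 0: a=-1 b=9539/1950 c=0 d=-257/650
  seg 1: a=3 b=-5639/975 c=-2313/650 d=6517/1950
  seg 2: a=-3 b=-1121/390 c=2102/325 d=-389/150
  seg 3: a=-2 b=2224/975 c=-853/650 d=329/1560
  seg 4: a=-1 b=-853/1950 c=-61/1300 d=61/7800
S(15/2) = -25573/20800

Δ: Δ0=4/3, Δ1=-6, Δ2=1, Δ3=1/2, Δ4=-1/2
row 1: diag=8, rhs=-44; c'=1/8, d'=-11/2
row 2: denom=4−1·1/8=31/8; d'=(42−1·-11/2)/(31/8)=380/31
row 3: denom=6−1·8/31=178/31; d'=(-3−1·380/31)/(178/31)=-473/178
row 4: denom=8−2·31/89=650/89; d'=(-6−2·-473/178)/(650/89)=-61/650
back: M4=-61/650
back: M3=-473/178−31/89·-61/650=-853/325
back: M2=380/31−8/31·-853/325=4204/325
back: M1=-11/2−1/8·4204/325=-2313/325
M: M0=0, M1=-2313/325, M2=4204/325, M3=-853/325, M4=-61/650, M5=0
seg 0: a=-1, c=M0/2=0, d=(M1−M0)/(6·3)=-257/650, b=Δ0−h0·(2M0+M1)/6=9539/1950
seg 1: a=3, c=M1/2=-2313/650, d=(M2−M1)/(6·1)=6517/1950, b=Δ1−h1·(2M1+M2)/6=-5639/975
seg 2: a=-3, c=M2/2=2102/325, d=(M3−M2)/(6·1)=-389/150, b=Δ2−h2·(2M2+M3)/6=-1121/390
seg 3: a=-2, c=M3/2=-853/650, d=(M4−M3)/(6·2)=329/1560, b=Δ3−h3·(2M3+M4)/6=2224/975
seg 4: a=-1, c=M4/2=-61/1300, d=(M5−M4)/(6·2)=61/7800, b=Δ4−h4·(2M4+M5)/6=-853/1950
t_q=15/2 → seg 4, τ=1/2; S=-1+-853/1950·τ+-61/1300·τ²+61/7800·τ³=-25573/20800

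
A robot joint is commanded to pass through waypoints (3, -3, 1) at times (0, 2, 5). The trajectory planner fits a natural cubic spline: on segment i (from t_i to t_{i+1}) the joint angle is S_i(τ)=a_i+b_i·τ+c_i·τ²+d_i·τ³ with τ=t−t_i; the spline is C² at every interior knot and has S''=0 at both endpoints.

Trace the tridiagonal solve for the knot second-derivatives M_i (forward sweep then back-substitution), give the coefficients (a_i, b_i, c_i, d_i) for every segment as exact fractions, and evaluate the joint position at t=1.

  seg 0: a=3 b=-58/15 c=0 d=13/60
  seg 1: a=-3 b=-19/15 c=13/10 d=-13/90
S(1) = -13/20

Δ: Δ0=-3, Δ1=4/3
row 1: diag=10, rhs=26; c'=3/10, d'=13/5
back: M1=13/5
M: M0=0, M1=13/5, M2=0
seg 0: a=3, c=M0/2=0, d=(M1−M0)/(6·2)=13/60, b=Δ0−h0·(2M0+M1)/6=-58/15
seg 1: a=-3, c=M1/2=13/10, d=(M2−M1)/(6·3)=-13/90, b=Δ1−h1·(2M1+M2)/6=-19/15
t_q=1 → seg 0, τ=1; S=3+-58/15·τ+0·τ²+13/60·τ³=-13/20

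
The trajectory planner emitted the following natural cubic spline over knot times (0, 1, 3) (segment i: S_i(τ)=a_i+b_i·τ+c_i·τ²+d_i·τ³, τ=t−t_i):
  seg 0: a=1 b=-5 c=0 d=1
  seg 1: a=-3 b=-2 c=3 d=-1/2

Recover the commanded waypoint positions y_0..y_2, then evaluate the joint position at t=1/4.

y_0=1 y_1=-3 y_2=1
S(1/4) = -15/64

y_0 = S_0(0) = a_0 = 1
y_1 = S_1(0) = a_1 = -3
y_2 = S_1(2) = 1
t_q=1/4 is in segment 0 (τ=1/4); S_0(τ)=-15/64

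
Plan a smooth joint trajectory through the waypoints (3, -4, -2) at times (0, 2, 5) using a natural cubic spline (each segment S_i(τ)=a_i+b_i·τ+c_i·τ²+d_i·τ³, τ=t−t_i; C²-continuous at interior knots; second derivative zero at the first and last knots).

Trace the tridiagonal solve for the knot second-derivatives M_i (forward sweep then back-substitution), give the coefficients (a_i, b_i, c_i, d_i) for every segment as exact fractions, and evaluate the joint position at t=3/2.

Δ: Δ0=-7/2, Δ1=2/3
row 1: diag=10, rhs=25; c'=3/10, d'=5/2
back: M1=5/2
M: M0=0, M1=5/2, M2=0
seg 0: a=3, c=M0/2=0, d=(M1−M0)/(6·2)=5/24, b=Δ0−h0·(2M0+M1)/6=-13/3
seg 1: a=-4, c=M1/2=5/4, d=(M2−M1)/(6·3)=-5/36, b=Δ1−h1·(2M1+M2)/6=-11/6
t_q=3/2 → seg 0, τ=3/2; S=3+-13/3·τ+0·τ²+5/24·τ³=-179/64

  seg 0: a=3 b=-13/3 c=0 d=5/24
  seg 1: a=-4 b=-11/6 c=5/4 d=-5/36
S(3/2) = -179/64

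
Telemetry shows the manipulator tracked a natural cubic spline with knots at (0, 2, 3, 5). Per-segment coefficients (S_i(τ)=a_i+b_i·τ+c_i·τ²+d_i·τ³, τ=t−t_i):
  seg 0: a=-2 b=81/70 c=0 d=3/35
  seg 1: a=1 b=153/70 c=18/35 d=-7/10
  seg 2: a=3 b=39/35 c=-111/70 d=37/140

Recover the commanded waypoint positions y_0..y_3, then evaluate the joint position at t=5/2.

y_0=-2 y_1=1 y_2=3 y_3=1
S(5/2) = 239/112

y_0 = S_0(0) = a_0 = -2
y_1 = S_1(0) = a_1 = 1
y_2 = S_2(0) = a_2 = 3
y_3 = S_2(2) = 1
t_q=5/2 is in segment 1 (τ=1/2); S_1(τ)=239/112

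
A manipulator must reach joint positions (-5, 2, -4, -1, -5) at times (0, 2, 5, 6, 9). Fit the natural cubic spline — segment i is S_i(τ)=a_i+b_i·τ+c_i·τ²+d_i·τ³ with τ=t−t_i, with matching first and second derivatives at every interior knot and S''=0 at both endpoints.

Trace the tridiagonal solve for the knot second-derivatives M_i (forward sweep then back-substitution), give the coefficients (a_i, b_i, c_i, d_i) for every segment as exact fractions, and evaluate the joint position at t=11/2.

  seg 0: a=-5 b=1456/279 c=0 d=-959/2232
  seg 1: a=2 b=35/558 c=-959/372 d=6329/10044
  seg 2: a=-4 b=1795/1116 c=863/279 d=-211/124
  seg 3: a=-1 b=1501/558 c=-2245/1116 d=2245/10044
S(11/2) = -23527/8928

Δ: Δ0=7/2, Δ1=-2, Δ2=3, Δ3=-4/3
row 1: diag=10, rhs=-33; c'=3/10, d'=-33/10
row 2: denom=8−3·3/10=71/10; d'=(30−3·-33/10)/(71/10)=399/71
row 3: denom=8−1·10/71=558/71; d'=(-26−1·399/71)/(558/71)=-2245/558
back: M3=-2245/558
back: M2=399/71−10/71·-2245/558=1726/279
back: M1=-33/10−3/10·1726/279=-959/186
M: M0=0, M1=-959/186, M2=1726/279, M3=-2245/558, M4=0
seg 0: a=-5, c=M0/2=0, d=(M1−M0)/(6·2)=-959/2232, b=Δ0−h0·(2M0+M1)/6=1456/279
seg 1: a=2, c=M1/2=-959/372, d=(M2−M1)/(6·3)=6329/10044, b=Δ1−h1·(2M1+M2)/6=35/558
seg 2: a=-4, c=M2/2=863/279, d=(M3−M2)/(6·1)=-211/124, b=Δ2−h2·(2M2+M3)/6=1795/1116
seg 3: a=-1, c=M3/2=-2245/1116, d=(M4−M3)/(6·3)=2245/10044, b=Δ3−h3·(2M3+M4)/6=1501/558
t_q=11/2 → seg 2, τ=1/2; S=-4+1795/1116·τ+863/279·τ²+-211/124·τ³=-23527/8928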